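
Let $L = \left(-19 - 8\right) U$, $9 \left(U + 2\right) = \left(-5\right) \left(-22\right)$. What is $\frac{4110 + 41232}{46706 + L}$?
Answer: $\frac{22671}{23215} \approx 0.97657$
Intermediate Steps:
$U = \frac{92}{9}$ ($U = -2 + \frac{\left(-5\right) \left(-22\right)}{9} = -2 + \frac{1}{9} \cdot 110 = -2 + \frac{110}{9} = \frac{92}{9} \approx 10.222$)
$L = -276$ ($L = \left(-19 - 8\right) \frac{92}{9} = \left(-27\right) \frac{92}{9} = -276$)
$\frac{4110 + 41232}{46706 + L} = \frac{4110 + 41232}{46706 - 276} = \frac{45342}{46430} = 45342 \cdot \frac{1}{46430} = \frac{22671}{23215}$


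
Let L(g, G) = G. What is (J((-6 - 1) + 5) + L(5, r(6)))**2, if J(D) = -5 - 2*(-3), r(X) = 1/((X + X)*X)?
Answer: 5329/5184 ≈ 1.0280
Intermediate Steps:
r(X) = 1/(2*X**2) (r(X) = 1/(((2*X))*X) = (1/(2*X))/X = 1/(2*X**2))
J(D) = 1 (J(D) = -5 + 6 = 1)
(J((-6 - 1) + 5) + L(5, r(6)))**2 = (1 + (1/2)/6**2)**2 = (1 + (1/2)*(1/36))**2 = (1 + 1/72)**2 = (73/72)**2 = 5329/5184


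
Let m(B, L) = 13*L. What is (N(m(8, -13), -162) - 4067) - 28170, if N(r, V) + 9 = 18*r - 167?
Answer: -35455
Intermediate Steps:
N(r, V) = -176 + 18*r (N(r, V) = -9 + (18*r - 167) = -9 + (-167 + 18*r) = -176 + 18*r)
(N(m(8, -13), -162) - 4067) - 28170 = ((-176 + 18*(13*(-13))) - 4067) - 28170 = ((-176 + 18*(-169)) - 4067) - 28170 = ((-176 - 3042) - 4067) - 28170 = (-3218 - 4067) - 28170 = -7285 - 28170 = -35455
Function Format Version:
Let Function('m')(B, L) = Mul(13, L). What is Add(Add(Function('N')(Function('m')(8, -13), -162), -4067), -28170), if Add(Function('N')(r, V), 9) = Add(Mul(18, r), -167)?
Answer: -35455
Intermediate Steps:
Function('N')(r, V) = Add(-176, Mul(18, r)) (Function('N')(r, V) = Add(-9, Add(Mul(18, r), -167)) = Add(-9, Add(-167, Mul(18, r))) = Add(-176, Mul(18, r)))
Add(Add(Function('N')(Function('m')(8, -13), -162), -4067), -28170) = Add(Add(Add(-176, Mul(18, Mul(13, -13))), -4067), -28170) = Add(Add(Add(-176, Mul(18, -169)), -4067), -28170) = Add(Add(Add(-176, -3042), -4067), -28170) = Add(Add(-3218, -4067), -28170) = Add(-7285, -28170) = -35455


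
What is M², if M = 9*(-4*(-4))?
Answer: 20736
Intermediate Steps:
M = 144 (M = 9*16 = 144)
M² = 144² = 20736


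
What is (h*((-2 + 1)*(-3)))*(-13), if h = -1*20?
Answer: 780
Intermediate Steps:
h = -20
(h*((-2 + 1)*(-3)))*(-13) = -20*(-2 + 1)*(-3)*(-13) = -(-20)*(-3)*(-13) = -20*3*(-13) = -60*(-13) = 780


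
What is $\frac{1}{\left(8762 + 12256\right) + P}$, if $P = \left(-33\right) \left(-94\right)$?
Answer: $\frac{1}{24120} \approx 4.1459 \cdot 10^{-5}$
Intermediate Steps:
$P = 3102$
$\frac{1}{\left(8762 + 12256\right) + P} = \frac{1}{\left(8762 + 12256\right) + 3102} = \frac{1}{21018 + 3102} = \frac{1}{24120}$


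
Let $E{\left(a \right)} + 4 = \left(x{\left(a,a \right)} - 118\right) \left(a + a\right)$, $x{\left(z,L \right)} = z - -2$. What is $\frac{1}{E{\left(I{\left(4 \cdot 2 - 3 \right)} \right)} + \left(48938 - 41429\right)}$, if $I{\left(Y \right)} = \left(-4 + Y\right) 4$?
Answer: $\frac{1}{6609} \approx 0.00015131$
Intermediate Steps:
$x{\left(z,L \right)} = 2 + z$ ($x{\left(z,L \right)} = z + 2 = 2 + z$)
$I{\left(Y \right)} = -16 + 4 Y$
$E{\left(a \right)} = -4 + 2 a \left(-116 + a\right)$ ($E{\left(a \right)} = -4 + \left(\left(2 + a\right) - 118\right) \left(a + a\right) = -4 + \left(-116 + a\right) 2 a = -4 + 2 a \left(-116 + a\right)$)
$\frac{1}{E{\left(I{\left(4 \cdot 2 - 3 \right)} \right)} + \left(48938 - 41429\right)} = \frac{1}{\left(-4 - 232 \left(-16 + 4 \left(4 \cdot 2 - 3\right)\right) + 2 \left(-16 + 4 \left(4 \cdot 2 - 3\right)\right)^{2}\right) + \left(48938 - 41429\right)} = \frac{1}{\left(-4 - 232 \left(-16 + 4 \left(8 - 3\right)\right) + 2 \left(-16 + 4 \left(8 - 3\right)\right)^{2}\right) + \left(48938 - 41429\right)} = \frac{1}{\left(-4 - 232 \left(-16 + 4 \cdot 5\right) + 2 \left(-16 + 4 \cdot 5\right)^{2}\right) + 7509} = \frac{1}{\left(-4 - 232 \left(-16 + 20\right) + 2 \left(-16 + 20\right)^{2}\right) + 7509} = \frac{1}{\left(-4 - 928 + 2 \cdot 4^{2}\right) + 7509} = \frac{1}{\left(-4 - 928 + 2 \cdot 16\right) + 7509} = \frac{1}{\left(-4 - 928 + 32\right) + 7509} = \frac{1}{-900 + 7509} = \frac{1}{6609}$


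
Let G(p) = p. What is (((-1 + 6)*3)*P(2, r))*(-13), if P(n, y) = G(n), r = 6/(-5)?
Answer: -390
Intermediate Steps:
r = -6/5 (r = 6*(-⅕) = -6/5 ≈ -1.2000)
P(n, y) = n
(((-1 + 6)*3)*P(2, r))*(-13) = (((-1 + 6)*3)*2)*(-13) = ((5*3)*2)*(-13) = (15*2)*(-13) = 30*(-13) = -390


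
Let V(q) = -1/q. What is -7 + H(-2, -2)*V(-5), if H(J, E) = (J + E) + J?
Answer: -41/5 ≈ -8.2000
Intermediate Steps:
H(J, E) = E + 2*J (H(J, E) = (E + J) + J = E + 2*J)
-7 + H(-2, -2)*V(-5) = -7 + (-2 + 2*(-2))*(-1/(-5)) = -7 + (-2 - 4)*(-1*(-⅕)) = -7 - 6*⅕ = -7 - 6/5 = -41/5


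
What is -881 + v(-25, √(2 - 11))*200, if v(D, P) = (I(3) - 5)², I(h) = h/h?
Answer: 2319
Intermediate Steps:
I(h) = 1
v(D, P) = 16 (v(D, P) = (1 - 5)² = (-4)² = 16)
-881 + v(-25, √(2 - 11))*200 = -881 + 16*200 = -881 + 3200 = 2319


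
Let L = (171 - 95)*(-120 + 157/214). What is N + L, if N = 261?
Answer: -941947/107 ≈ -8803.3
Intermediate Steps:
L = -969874/107 (L = 76*(-120 + 157*(1/214)) = 76*(-120 + 157/214) = 76*(-25523/214) = -969874/107 ≈ -9064.3)
N + L = 261 - 969874/107 = -941947/107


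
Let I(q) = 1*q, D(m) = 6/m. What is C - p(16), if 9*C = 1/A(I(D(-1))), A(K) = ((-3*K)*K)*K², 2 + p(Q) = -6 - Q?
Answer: 839807/34992 ≈ 24.000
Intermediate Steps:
p(Q) = -8 - Q (p(Q) = -2 + (-6 - Q) = -8 - Q)
I(q) = q
A(K) = -3*K⁴ (A(K) = (-3*K²)*K² = -3*K⁴)
C = -1/34992 (C = 1/(9*((-3*(6/(-1))⁴))) = 1/(9*((-3*(6*(-1))⁴))) = 1/(9*((-3*(-6)⁴))) = 1/(9*((-3*1296))) = (⅑)/(-3888) = (⅑)*(-1/3888) = -1/34992 ≈ -2.8578e-5)
C - p(16) = -1/34992 - (-8 - 1*16) = -1/34992 - (-8 - 16) = -1/34992 - 1*(-24) = -1/34992 + 24 = 839807/34992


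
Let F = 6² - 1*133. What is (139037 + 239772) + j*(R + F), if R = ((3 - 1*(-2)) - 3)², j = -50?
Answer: 383459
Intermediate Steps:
F = -97 (F = 36 - 133 = -97)
R = 4 (R = ((3 + 2) - 3)² = (5 - 3)² = 2² = 4)
(139037 + 239772) + j*(R + F) = (139037 + 239772) - 50*(4 - 97) = 378809 - 50*(-93) = 378809 + 4650 = 383459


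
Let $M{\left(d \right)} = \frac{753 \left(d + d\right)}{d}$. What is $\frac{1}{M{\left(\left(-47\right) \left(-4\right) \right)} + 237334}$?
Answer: $\frac{1}{238840} \approx 4.1869 \cdot 10^{-6}$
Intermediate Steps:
$M{\left(d \right)} = 1506$ ($M{\left(d \right)} = \frac{753 \cdot 2 d}{d} = \frac{1506 d}{d} = 1506$)
$\frac{1}{M{\left(\left(-47\right) \left(-4\right) \right)} + 237334} = \frac{1}{1506 + 237334} = \frac{1}{238840}$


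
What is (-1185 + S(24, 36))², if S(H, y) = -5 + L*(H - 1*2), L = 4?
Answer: 1214404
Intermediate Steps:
S(H, y) = -13 + 4*H (S(H, y) = -5 + 4*(H - 1*2) = -5 + 4*(H - 2) = -5 + 4*(-2 + H) = -5 + (-8 + 4*H) = -13 + 4*H)
(-1185 + S(24, 36))² = (-1185 + (-13 + 4*24))² = (-1185 + (-13 + 96))² = (-1185 + 83)² = (-1102)² = 1214404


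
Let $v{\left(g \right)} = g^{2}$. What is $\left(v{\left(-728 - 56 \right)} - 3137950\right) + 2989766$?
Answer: $466472$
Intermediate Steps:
$\left(v{\left(-728 - 56 \right)} - 3137950\right) + 2989766 = \left(\left(-728 - 56\right)^{2} - 3137950\right) + 2989766 = \left(\left(-784\right)^{2} - 3137950\right) + 2989766 = \left(614656 - 3137950\right) + 2989766 = -2523294 + 2989766 = 466472$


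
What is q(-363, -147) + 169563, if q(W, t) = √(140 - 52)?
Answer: 169563 + 2*√22 ≈ 1.6957e+5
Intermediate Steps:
q(W, t) = 2*√22 (q(W, t) = √88 = 2*√22)
q(-363, -147) + 169563 = 2*√22 + 169563 = 169563 + 2*√22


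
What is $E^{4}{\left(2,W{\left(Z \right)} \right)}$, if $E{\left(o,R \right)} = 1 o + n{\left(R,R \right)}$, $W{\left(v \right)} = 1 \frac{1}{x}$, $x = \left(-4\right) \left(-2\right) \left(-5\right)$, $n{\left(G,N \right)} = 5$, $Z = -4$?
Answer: $2401$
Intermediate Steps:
$x = -40$ ($x = 8 \left(-5\right) = -40$)
$W{\left(v \right)} = - \frac{1}{40}$ ($W{\left(v \right)} = 1 \frac{1}{-40} = 1 \left(- \frac{1}{40}\right) = - \frac{1}{40}$)
$E{\left(o,R \right)} = 5 + o$ ($E{\left(o,R \right)} = 1 o + 5 = o + 5 = 5 + o$)
$E^{4}{\left(2,W{\left(Z \right)} \right)} = \left(5 + 2\right)^{4} = 7^{4} = 2401$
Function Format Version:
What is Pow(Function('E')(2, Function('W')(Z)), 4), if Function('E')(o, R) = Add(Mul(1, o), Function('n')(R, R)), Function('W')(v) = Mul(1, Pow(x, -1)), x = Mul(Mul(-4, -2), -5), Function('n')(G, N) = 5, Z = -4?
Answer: 2401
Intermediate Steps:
x = -40 (x = Mul(8, -5) = -40)
Function('W')(v) = Rational(-1, 40) (Function('W')(v) = Mul(1, Pow(-40, -1)) = Mul(1, Rational(-1, 40)) = Rational(-1, 40))
Function('E')(o, R) = Add(5, o) (Function('E')(o, R) = Add(Mul(1, o), 5) = Add(o, 5) = Add(5, o))
Pow(Function('E')(2, Function('W')(Z)), 4) = Pow(Add(5, 2), 4) = Pow(7, 4) = 2401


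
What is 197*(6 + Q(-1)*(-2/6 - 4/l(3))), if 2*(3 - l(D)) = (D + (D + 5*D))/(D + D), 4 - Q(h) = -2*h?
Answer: -3152/15 ≈ -210.13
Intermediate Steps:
Q(h) = 4 + 2*h (Q(h) = 4 - (-2)*h = 4 + 2*h)
l(D) = 5/4 (l(D) = 3 - (D + (D + 5*D))/(2*(D + D)) = 3 - (D + 6*D)/(2*(2*D)) = 3 - 7*D*1/(2*D)/2 = 3 - ½*7/2 = 3 - 7/4 = 5/4)
197*(6 + Q(-1)*(-2/6 - 4/l(3))) = 197*(6 + (4 + 2*(-1))*(-2/6 - 4/5/4)) = 197*(6 + (4 - 2)*(-2*⅙ - 4*⅘)) = 197*(6 + 2*(-⅓ - 16/5)) = 197*(6 + 2*(-53/15)) = 197*(6 - 106/15) = 197*(-16/15) = -3152/15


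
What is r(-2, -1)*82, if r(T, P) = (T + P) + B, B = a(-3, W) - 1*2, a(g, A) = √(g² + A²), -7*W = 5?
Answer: -410 + 82*√466/7 ≈ -157.12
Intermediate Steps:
W = -5/7 (W = -⅐*5 = -5/7 ≈ -0.71429)
a(g, A) = √(A² + g²)
B = -2 + √466/7 (B = √((-5/7)² + (-3)²) - 1*2 = √(25/49 + 9) - 2 = √(466/49) - 2 = √466/7 - 2 = -2 + √466/7 ≈ 1.0839)
r(T, P) = -2 + P + T + √466/7 (r(T, P) = (T + P) + (-2 + √466/7) = (P + T) + (-2 + √466/7) = -2 + P + T + √466/7)
r(-2, -1)*82 = (-2 - 1 - 2 + √466/7)*82 = (-5 + √466/7)*82 = -410 + 82*√466/7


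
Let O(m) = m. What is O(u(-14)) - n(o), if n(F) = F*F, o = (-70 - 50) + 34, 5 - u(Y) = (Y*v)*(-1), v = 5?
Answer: -7461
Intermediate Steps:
u(Y) = 5 + 5*Y (u(Y) = 5 - Y*5*(-1) = 5 - 5*Y*(-1) = 5 - (-5)*Y = 5 + 5*Y)
o = -86 (o = -120 + 34 = -86)
n(F) = F²
O(u(-14)) - n(o) = (5 + 5*(-14)) - 1*(-86)² = (5 - 70) - 1*7396 = -65 - 7396 = -7461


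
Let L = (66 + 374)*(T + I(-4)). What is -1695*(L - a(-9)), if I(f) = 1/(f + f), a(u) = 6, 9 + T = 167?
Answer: -117733005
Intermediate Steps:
T = 158 (T = -9 + 167 = 158)
I(f) = 1/(2*f)
L = 69465 (L = (66 + 374)*(158 + (½)/(-4)) = 440*(158 + (½)*(-¼)) = 440*(158 - ⅛) = 440*(1263/8) = 69465)
-1695*(L - a(-9)) = -1695*(69465 - 1*6) = -1695*(69465 - 6) = -1695*69459 = -117733005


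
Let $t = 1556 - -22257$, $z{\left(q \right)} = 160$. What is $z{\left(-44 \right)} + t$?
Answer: $23973$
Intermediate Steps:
$t = 23813$ ($t = 1556 + 22257 = 23813$)
$z{\left(-44 \right)} + t = 160 + 23813 = 23973$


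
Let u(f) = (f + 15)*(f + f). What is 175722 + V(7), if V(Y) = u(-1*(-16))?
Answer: 176714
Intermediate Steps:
u(f) = 2*f*(15 + f) (u(f) = (15 + f)*(2*f) = 2*f*(15 + f))
V(Y) = 992 (V(Y) = 2*(-1*(-16))*(15 - 1*(-16)) = 2*16*(15 + 16) = 2*16*31 = 992)
175722 + V(7) = 175722 + 992 = 176714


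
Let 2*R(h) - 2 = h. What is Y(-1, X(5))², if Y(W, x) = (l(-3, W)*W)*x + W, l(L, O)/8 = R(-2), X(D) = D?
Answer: 1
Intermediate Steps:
R(h) = 1 + h/2
l(L, O) = 0 (l(L, O) = 8*(1 + (½)*(-2)) = 8*(1 - 1) = 8*0 = 0)
Y(W, x) = W (Y(W, x) = (0*W)*x + W = 0*x + W = 0 + W = W)
Y(-1, X(5))² = (-1)² = 1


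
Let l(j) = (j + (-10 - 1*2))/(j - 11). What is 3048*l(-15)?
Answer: 41148/13 ≈ 3165.2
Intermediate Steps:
l(j) = (-12 + j)/(-11 + j) (l(j) = (j + (-10 - 2))/(-11 + j) = (j - 12)/(-11 + j) = (-12 + j)/(-11 + j))
3048*l(-15) = 3048*((-12 - 15)/(-11 - 15)) = 3048*(-27/(-26)) = 3048*(-1/26*(-27)) = 3048*(27/26) = 41148/13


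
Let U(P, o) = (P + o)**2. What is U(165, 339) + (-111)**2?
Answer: 266337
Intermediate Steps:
U(165, 339) + (-111)**2 = (165 + 339)**2 + (-111)**2 = 504**2 + 12321 = 254016 + 12321 = 266337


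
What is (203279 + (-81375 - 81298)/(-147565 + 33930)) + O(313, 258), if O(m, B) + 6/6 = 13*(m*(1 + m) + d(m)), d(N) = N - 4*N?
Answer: 166900091668/113635 ≈ 1.4687e+6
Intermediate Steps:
d(N) = -3*N
O(m, B) = -1 - 39*m + 13*m*(1 + m) (O(m, B) = -1 + 13*(m*(1 + m) - 3*m) = -1 + 13*(-3*m + m*(1 + m)) = -1 + (-39*m + 13*m*(1 + m)) = -1 - 39*m + 13*m*(1 + m))
(203279 + (-81375 - 81298)/(-147565 + 33930)) + O(313, 258) = (203279 + (-81375 - 81298)/(-147565 + 33930)) + (-1 - 26*313 + 13*313²) = (203279 - 162673/(-113635)) + (-1 - 8138 + 13*97969) = (203279 - 162673*(-1/113635)) + (-1 - 8138 + 1273597) = (203279 + 162673/113635) + 1265458 = 23099771838/113635 + 1265458 = 166900091668/113635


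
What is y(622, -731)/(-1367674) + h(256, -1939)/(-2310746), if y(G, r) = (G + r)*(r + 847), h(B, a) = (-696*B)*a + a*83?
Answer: -236129575592487/1580173612402 ≈ -149.43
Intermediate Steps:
h(B, a) = 83*a - 696*B*a (h(B, a) = -696*B*a + 83*a = 83*a - 696*B*a)
y(G, r) = (847 + r)*(G + r) (y(G, r) = (G + r)*(847 + r) = (847 + r)*(G + r))
y(622, -731)/(-1367674) + h(256, -1939)/(-2310746) = ((-731)**2 + 847*622 + 847*(-731) + 622*(-731))/(-1367674) - 1939*(83 - 696*256)/(-2310746) = (534361 + 526834 - 619157 - 454682)*(-1/1367674) - 1939*(83 - 178176)*(-1/2310746) = -12644*(-1/1367674) - 1939*(-178093)*(-1/2310746) = 6322/683837 + 345322327*(-1/2310746) = 6322/683837 - 345322327/2310746 = -236129575592487/1580173612402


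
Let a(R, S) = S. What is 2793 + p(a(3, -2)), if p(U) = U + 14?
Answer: 2805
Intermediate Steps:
p(U) = 14 + U
2793 + p(a(3, -2)) = 2793 + (14 - 2) = 2793 + 12 = 2805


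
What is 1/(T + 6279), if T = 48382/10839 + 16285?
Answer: 10839/244619578 ≈ 4.4310e-5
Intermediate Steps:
T = 176561497/10839 (T = 48382*(1/10839) + 16285 = 48382/10839 + 16285 = 176561497/10839 ≈ 16289.)
1/(T + 6279) = 1/(176561497/10839 + 6279) = 1/(244619578/10839) = 10839/244619578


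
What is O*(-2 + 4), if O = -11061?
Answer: -22122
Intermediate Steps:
O*(-2 + 4) = -11061*(-2 + 4) = -11061*2 = -22122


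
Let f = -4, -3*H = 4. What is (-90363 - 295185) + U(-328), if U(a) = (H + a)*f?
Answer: -1152692/3 ≈ -3.8423e+5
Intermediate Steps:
H = -4/3 (H = -⅓*4 = -4/3 ≈ -1.3333)
U(a) = 16/3 - 4*a (U(a) = (-4/3 + a)*(-4) = 16/3 - 4*a)
(-90363 - 295185) + U(-328) = (-90363 - 295185) + (16/3 - 4*(-328)) = -385548 + (16/3 + 1312) = -385548 + 3952/3 = -1152692/3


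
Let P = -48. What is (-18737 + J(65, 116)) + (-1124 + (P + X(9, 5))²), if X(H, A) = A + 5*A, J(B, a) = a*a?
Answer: -6081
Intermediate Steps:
J(B, a) = a²
X(H, A) = 6*A
(-18737 + J(65, 116)) + (-1124 + (P + X(9, 5))²) = (-18737 + 116²) + (-1124 + (-48 + 6*5)²) = (-18737 + 13456) + (-1124 + (-48 + 30)²) = -5281 + (-1124 + (-18)²) = -5281 + (-1124 + 324) = -5281 - 800 = -6081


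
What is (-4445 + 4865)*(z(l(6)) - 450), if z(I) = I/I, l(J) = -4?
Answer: -188580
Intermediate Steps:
z(I) = 1
(-4445 + 4865)*(z(l(6)) - 450) = (-4445 + 4865)*(1 - 450) = 420*(-449) = -188580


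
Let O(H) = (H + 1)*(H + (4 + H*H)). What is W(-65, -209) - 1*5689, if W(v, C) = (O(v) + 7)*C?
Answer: 55690512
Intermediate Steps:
O(H) = (1 + H)*(4 + H + H²) (O(H) = (1 + H)*(H + (4 + H²)) = (1 + H)*(4 + H + H²))
W(v, C) = C*(11 + v³ + 2*v² + 5*v) (W(v, C) = ((4 + v³ + 2*v² + 5*v) + 7)*C = (11 + v³ + 2*v² + 5*v)*C = C*(11 + v³ + 2*v² + 5*v))
W(-65, -209) - 1*5689 = -209*(11 + (-65)³ + 2*(-65)² + 5*(-65)) - 1*5689 = -209*(11 - 274625 + 2*4225 - 325) - 5689 = -209*(11 - 274625 + 8450 - 325) - 5689 = -209*(-266489) - 5689 = 55696201 - 5689 = 55690512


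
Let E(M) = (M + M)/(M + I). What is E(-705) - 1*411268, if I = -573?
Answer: -87599849/213 ≈ -4.1127e+5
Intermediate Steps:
E(M) = 2*M/(-573 + M) (E(M) = (M + M)/(M - 573) = (2*M)/(-573 + M) = 2*M/(-573 + M))
E(-705) - 1*411268 = 2*(-705)/(-573 - 705) - 1*411268 = 2*(-705)/(-1278) - 411268 = 2*(-705)*(-1/1278) - 411268 = 235/213 - 411268 = -87599849/213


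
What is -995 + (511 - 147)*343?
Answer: 123857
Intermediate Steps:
-995 + (511 - 147)*343 = -995 + 364*343 = -995 + 124852 = 123857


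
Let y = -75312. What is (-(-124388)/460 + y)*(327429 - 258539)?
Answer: -118901150174/23 ≈ -5.1696e+9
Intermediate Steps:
(-(-124388)/460 + y)*(327429 - 258539) = (-(-124388)/460 - 75312)*(327429 - 258539) = (-(-124388)/460 - 75312)*68890 = (-514*(-121/230) - 75312)*68890 = (31097/115 - 75312)*68890 = -8629783/115*68890 = -118901150174/23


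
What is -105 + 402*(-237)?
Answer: -95379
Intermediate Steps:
-105 + 402*(-237) = -105 - 95274 = -95379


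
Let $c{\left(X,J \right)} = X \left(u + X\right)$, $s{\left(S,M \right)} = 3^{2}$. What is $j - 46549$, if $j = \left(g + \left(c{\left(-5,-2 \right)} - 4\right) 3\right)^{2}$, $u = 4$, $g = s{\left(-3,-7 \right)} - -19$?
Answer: $-45588$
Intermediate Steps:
$s{\left(S,M \right)} = 9$
$g = 28$ ($g = 9 - -19 = 9 + 19 = 28$)
$c{\left(X,J \right)} = X \left(4 + X\right)$
$j = 961$ ($j = \left(28 + \left(- 5 \left(4 - 5\right) - 4\right) 3\right)^{2} = \left(28 + \left(\left(-5\right) \left(-1\right) - 4\right) 3\right)^{2} = \left(28 + \left(5 - 4\right) 3\right)^{2} = \left(28 + 1 \cdot 3\right)^{2} = \left(28 + 3\right)^{2} = 31^{2} = 961$)
$j - 46549 = 961 - 46549 = -45588$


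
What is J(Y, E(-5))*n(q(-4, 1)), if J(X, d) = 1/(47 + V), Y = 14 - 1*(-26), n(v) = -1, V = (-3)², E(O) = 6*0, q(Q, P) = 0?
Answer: -1/56 ≈ -0.017857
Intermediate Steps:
E(O) = 0
V = 9
Y = 40 (Y = 14 + 26 = 40)
J(X, d) = 1/56 (J(X, d) = 1/(47 + 9) = 1/56)
J(Y, E(-5))*n(q(-4, 1)) = (1/56)*(-1) = -1/56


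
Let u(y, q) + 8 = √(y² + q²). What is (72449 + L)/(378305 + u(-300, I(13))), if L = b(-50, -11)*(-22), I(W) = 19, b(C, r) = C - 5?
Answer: 27864978723/143108529848 - 73659*√90361/143108529848 ≈ 0.19456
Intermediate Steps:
b(C, r) = -5 + C
L = 1210 (L = (-5 - 50)*(-22) = -55*(-22) = 1210)
u(y, q) = -8 + √(q² + y²) (u(y, q) = -8 + √(y² + q²) = -8 + √(q² + y²))
(72449 + L)/(378305 + u(-300, I(13))) = (72449 + 1210)/(378305 + (-8 + √(19² + (-300)²))) = 73659/(378305 + (-8 + √(361 + 90000))) = 73659/(378305 + (-8 + √90361)) = 73659/(378297 + √90361)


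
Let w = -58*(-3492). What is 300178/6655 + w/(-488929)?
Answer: 145417852282/3253822495 ≈ 44.691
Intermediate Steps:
w = 202536
300178/6655 + w/(-488929) = 300178/6655 + 202536/(-488929) = 300178*(1/6655) + 202536*(-1/488929) = 300178/6655 - 202536/488929 = 145417852282/3253822495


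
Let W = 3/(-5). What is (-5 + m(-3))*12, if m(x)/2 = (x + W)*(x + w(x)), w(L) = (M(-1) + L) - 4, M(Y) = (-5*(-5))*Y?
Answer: 2964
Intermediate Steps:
M(Y) = 25*Y
W = -3/5 (W = 3*(-1/5) = -3/5 ≈ -0.60000)
w(L) = -29 + L (w(L) = (25*(-1) + L) - 4 = (-25 + L) - 4 = -29 + L)
m(x) = 2*(-29 + 2*x)*(-3/5 + x) (m(x) = 2*((x - 3/5)*(x + (-29 + x))) = 2*((-3/5 + x)*(-29 + 2*x)) = 2*((-29 + 2*x)*(-3/5 + x)) = 2*(-29 + 2*x)*(-3/5 + x))
(-5 + m(-3))*12 = (-5 + (174/5 + 4*(-3)**2 - 302/5*(-3)))*12 = (-5 + (174/5 + 4*9 + 906/5))*12 = (-5 + (174/5 + 36 + 906/5))*12 = (-5 + 252)*12 = 247*12 = 2964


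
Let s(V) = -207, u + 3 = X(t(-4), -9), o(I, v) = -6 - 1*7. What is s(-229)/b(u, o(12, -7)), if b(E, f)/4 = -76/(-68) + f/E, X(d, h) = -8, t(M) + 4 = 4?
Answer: -38709/1720 ≈ -22.505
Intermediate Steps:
o(I, v) = -13 (o(I, v) = -6 - 7 = -13)
t(M) = 0 (t(M) = -4 + 4 = 0)
u = -11 (u = -3 - 8 = -11)
b(E, f) = 76/17 + 4*f/E (b(E, f) = 4*(-76/(-68) + f/E) = 4*(-76*(-1/68) + f/E) = 4*(19/17 + f/E) = 76/17 + 4*f/E)
s(-229)/b(u, o(12, -7)) = -207/(76/17 + 4*(-13)/(-11)) = -207/(76/17 + 4*(-13)*(-1/11)) = -207/(76/17 + 52/11) = -207/1720/187 = -207*187/1720 = -38709/1720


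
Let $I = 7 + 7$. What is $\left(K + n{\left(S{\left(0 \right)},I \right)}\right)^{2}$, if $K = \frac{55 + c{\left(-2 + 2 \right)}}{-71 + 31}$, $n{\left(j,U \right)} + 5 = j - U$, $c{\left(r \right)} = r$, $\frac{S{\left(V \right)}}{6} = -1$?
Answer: $\frac{44521}{64} \approx 695.64$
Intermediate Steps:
$I = 14$
$S{\left(V \right)} = -6$ ($S{\left(V \right)} = 6 \left(-1\right) = -6$)
$n{\left(j,U \right)} = -5 + j - U$ ($n{\left(j,U \right)} = -5 - \left(U - j\right) = -5 + j - U$)
$K = - \frac{11}{8}$ ($K = \frac{55 + \left(-2 + 2\right)}{-71 + 31} = \frac{55 + 0}{-40} = 55 \left(- \frac{1}{40}\right) = - \frac{11}{8} \approx -1.375$)
$\left(K + n{\left(S{\left(0 \right)},I \right)}\right)^{2} = \left(- \frac{11}{8} - 25\right)^{2} = \left(- \frac{211}{8}\right)^{2} = \frac{44521}{64}$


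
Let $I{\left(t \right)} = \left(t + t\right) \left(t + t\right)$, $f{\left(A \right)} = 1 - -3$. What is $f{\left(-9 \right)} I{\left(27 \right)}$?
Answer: $11664$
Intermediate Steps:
$f{\left(A \right)} = 4$ ($f{\left(A \right)} = 1 + 3 = 4$)
$I{\left(t \right)} = 4 t^{2}$ ($I{\left(t \right)} = 2 t 2 t = 4 t^{2}$)
$f{\left(-9 \right)} I{\left(27 \right)} = 4 \cdot 4 \cdot 27^{2} = 4 \cdot 4 \cdot 729 = 4 \cdot 2916 = 11664$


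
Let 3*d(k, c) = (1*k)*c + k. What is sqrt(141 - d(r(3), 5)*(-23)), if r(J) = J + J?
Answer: sqrt(417) ≈ 20.421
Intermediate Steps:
r(J) = 2*J
d(k, c) = k/3 + c*k/3 (d(k, c) = ((1*k)*c + k)/3 = (k*c + k)/3 = (c*k + k)/3 = (k + c*k)/3 = k/3 + c*k/3)
sqrt(141 - d(r(3), 5)*(-23)) = sqrt(141 - (2*3)*(1 + 5)/3*(-23)) = sqrt(141 - (1/3)*6*6*(-23)) = sqrt(141 - 12*(-23)) = sqrt(141 - 1*(-276)) = sqrt(141 + 276) = sqrt(417)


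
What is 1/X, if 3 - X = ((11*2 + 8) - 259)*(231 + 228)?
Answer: 1/105114 ≈ 9.5135e-6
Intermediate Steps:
X = 105114 (X = 3 - ((11*2 + 8) - 259)*(231 + 228) = 3 - ((22 + 8) - 259)*459 = 3 - (30 - 259)*459 = 3 - (-229)*459 = 3 - 1*(-105111) = 3 + 105111 = 105114)
1/X = 1/105114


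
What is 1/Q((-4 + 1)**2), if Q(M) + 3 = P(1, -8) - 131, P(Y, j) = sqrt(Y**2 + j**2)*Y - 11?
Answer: -29/4192 - sqrt(65)/20960 ≈ -0.0073026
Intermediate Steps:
P(Y, j) = -11 + Y*sqrt(Y**2 + j**2) (P(Y, j) = Y*sqrt(Y**2 + j**2) - 11 = -11 + Y*sqrt(Y**2 + j**2))
Q(M) = -145 + sqrt(65) (Q(M) = -3 + ((-11 + 1*sqrt(1**2 + (-8)**2)) - 131) = -3 + ((-11 + 1*sqrt(1 + 64)) - 131) = -3 + ((-11 + 1*sqrt(65)) - 131) = -3 + ((-11 + sqrt(65)) - 131) = -3 + (-142 + sqrt(65)) = -145 + sqrt(65))
1/Q((-4 + 1)**2) = 1/(-145 + sqrt(65))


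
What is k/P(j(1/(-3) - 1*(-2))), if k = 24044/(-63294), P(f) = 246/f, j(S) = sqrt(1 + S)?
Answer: -12022*sqrt(6)/11677743 ≈ -0.0025217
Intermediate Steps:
k = -12022/31647 (k = 24044*(-1/63294) = -12022/31647 ≈ -0.37988)
k/P(j(1/(-3) - 1*(-2))) = -12022*sqrt(1 + (1/(-3) - 1*(-2)))/246/31647 = -12022*sqrt(1 + (-1/3 + 2))/246/31647 = -12022*sqrt(1 + 5/3)/246/31647 = -12022*sqrt(6)/369/31647 = -12022*sqrt(6)/11677743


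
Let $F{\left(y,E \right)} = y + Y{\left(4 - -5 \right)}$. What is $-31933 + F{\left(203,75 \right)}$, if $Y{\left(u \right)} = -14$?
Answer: $-31744$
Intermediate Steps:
$F{\left(y,E \right)} = -14 + y$ ($F{\left(y,E \right)} = y - 14 = -14 + y$)
$-31933 + F{\left(203,75 \right)} = -31933 + \left(-14 + 203\right) = -31933 + 189 = -31744$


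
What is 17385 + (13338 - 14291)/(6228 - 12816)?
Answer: 114533333/6588 ≈ 17385.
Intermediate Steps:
17385 + (13338 - 14291)/(6228 - 12816) = 17385 - 953/(-6588) = 17385 - 953*(-1/6588) = 17385 + 953/6588 = 114533333/6588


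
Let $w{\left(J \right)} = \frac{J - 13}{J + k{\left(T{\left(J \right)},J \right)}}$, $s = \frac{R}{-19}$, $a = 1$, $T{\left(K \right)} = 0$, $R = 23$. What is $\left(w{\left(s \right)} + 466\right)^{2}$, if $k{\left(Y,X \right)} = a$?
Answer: $\frac{1138489}{4} \approx 2.8462 \cdot 10^{5}$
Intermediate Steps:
$k{\left(Y,X \right)} = 1$
$s = - \frac{23}{19}$ ($s = \frac{23}{-19} = 23 \left(- \frac{1}{19}\right) = - \frac{23}{19} \approx -1.2105$)
$w{\left(J \right)} = \frac{-13 + J}{1 + J}$ ($w{\left(J \right)} = \frac{J - 13}{J + 1} = \frac{-13 + J}{1 + J}$)
$\left(w{\left(s \right)} + 466\right)^{2} = \left(\frac{-13 - \frac{23}{19}}{1 - \frac{23}{19}} + 466\right)^{2} = \left(\frac{1}{- \frac{4}{19}} \left(- \frac{270}{19}\right) + 466\right)^{2} = \left(\left(- \frac{19}{4}\right) \left(- \frac{270}{19}\right) + 466\right)^{2} = \left(\frac{135}{2} + 466\right)^{2} = \left(\frac{1067}{2}\right)^{2} = \frac{1138489}{4}$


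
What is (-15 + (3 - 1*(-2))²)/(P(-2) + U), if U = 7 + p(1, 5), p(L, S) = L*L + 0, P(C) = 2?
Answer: 1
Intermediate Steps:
p(L, S) = L² (p(L, S) = L² + 0 = L²)
U = 8 (U = 7 + 1² = 7 + 1 = 8)
(-15 + (3 - 1*(-2))²)/(P(-2) + U) = (-15 + (3 - 1*(-2))²)/(2 + 8) = (-15 + (3 + 2)²)/10 = (-15 + 5²)*(⅒) = (-15 + 25)*(⅒) = 10*(⅒) = 1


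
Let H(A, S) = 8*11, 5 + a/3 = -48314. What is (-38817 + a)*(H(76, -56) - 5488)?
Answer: 992379600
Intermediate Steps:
a = -144957 (a = -15 + 3*(-48314) = -15 - 144942 = -144957)
H(A, S) = 88
(-38817 + a)*(H(76, -56) - 5488) = (-38817 - 144957)*(88 - 5488) = -183774*(-5400) = 992379600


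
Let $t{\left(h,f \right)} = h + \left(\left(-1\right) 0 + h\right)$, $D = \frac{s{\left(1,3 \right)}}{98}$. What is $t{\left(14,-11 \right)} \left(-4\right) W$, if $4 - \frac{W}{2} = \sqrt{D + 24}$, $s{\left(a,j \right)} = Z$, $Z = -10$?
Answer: $-896 + 32 \sqrt{1171} \approx 199.04$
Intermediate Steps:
$s{\left(a,j \right)} = -10$
$D = - \frac{5}{49}$ ($D = - \frac{10}{98} = \left(-10\right) \frac{1}{98} = - \frac{5}{49} \approx -0.10204$)
$W = 8 - \frac{2 \sqrt{1171}}{7}$ ($W = 8 - 2 \sqrt{- \frac{5}{49} + 24} = 8 - 2 \sqrt{\frac{1171}{49}} = 8 - 2 \frac{\sqrt{1171}}{7} = 8 - \frac{2 \sqrt{1171}}{7} \approx -1.7771$)
$t{\left(h,f \right)} = 2 h$ ($t{\left(h,f \right)} = h + \left(0 + h\right) = h + h = 2 h$)
$t{\left(14,-11 \right)} \left(-4\right) W = 2 \cdot 14 \left(-4\right) \left(8 - \frac{2 \sqrt{1171}}{7}\right) = 28 \left(-4\right) \left(8 - \frac{2 \sqrt{1171}}{7}\right) = - 112 \left(8 - \frac{2 \sqrt{1171}}{7}\right) = -896 + 32 \sqrt{1171}$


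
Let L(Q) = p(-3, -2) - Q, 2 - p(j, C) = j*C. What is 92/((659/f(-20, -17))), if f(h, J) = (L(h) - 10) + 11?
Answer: 1564/659 ≈ 2.3733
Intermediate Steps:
p(j, C) = 2 - C*j (p(j, C) = 2 - j*C = 2 - C*j)
L(Q) = -4 - Q (L(Q) = (2 - 1*(-2)*(-3)) - Q = (2 - 6) - Q = -4 - Q)
f(h, J) = -3 - h (f(h, J) = ((-4 - h) - 10) + 11 = (-14 - h) + 11 = -3 - h)
92/((659/f(-20, -17))) = 92/((659/(-3 - 1*(-20)))) = 92/((659/(-3 + 20))) = 92/((659/17)) = 92/((659*(1/17))) = 92/(659/17) = 92*(17/659) = 1564/659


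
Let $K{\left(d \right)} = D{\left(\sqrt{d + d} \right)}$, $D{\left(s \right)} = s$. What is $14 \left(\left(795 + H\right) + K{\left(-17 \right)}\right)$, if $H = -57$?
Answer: $10332 + 14 i \sqrt{34} \approx 10332.0 + 81.633 i$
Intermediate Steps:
$K{\left(d \right)} = \sqrt{2} \sqrt{d}$ ($K{\left(d \right)} = \sqrt{d + d} = \sqrt{2 d} = \sqrt{2} \sqrt{d}$)
$14 \left(\left(795 + H\right) + K{\left(-17 \right)}\right) = 14 \left(\left(795 - 57\right) + \sqrt{2} \sqrt{-17}\right) = 14 \left(738 + \sqrt{2} i \sqrt{17}\right) = 14 \left(738 + i \sqrt{34}\right) = 10332 + 14 i \sqrt{34}$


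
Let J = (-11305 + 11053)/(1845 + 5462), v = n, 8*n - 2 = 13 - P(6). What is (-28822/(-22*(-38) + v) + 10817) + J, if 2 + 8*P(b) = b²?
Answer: 2111125922437/195791065 ≈ 10783.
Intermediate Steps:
P(b) = -¼ + b²/8
n = 43/32 (n = ¼ + (13 - (-¼ + (⅛)*6²))/8 = ¼ + (13 - (-¼ + (⅛)*36))/8 = ¼ + (13 - (-¼ + 9/2))/8 = ¼ + (13 - 1*17/4)/8 = ¼ + (13 - 17/4)/8 = ¼ + (⅛)*(35/4) = ¼ + 35/32 = 43/32 ≈ 1.3438)
v = 43/32 ≈ 1.3438
J = -252/7307 ≈ -0.034487
(-28822/(-22*(-38) + v) + 10817) + J = (-28822/(-22*(-38) + 43/32) + 10817) - 252/7307 = (-28822/(836 + 43/32) + 10817) - 252/7307 = (-28822/26795/32 + 10817) - 252/7307 = (-28822*32/26795 + 10817) - 252/7307 = (-922304/26795 + 10817) - 252/7307 = 288919211/26795 - 252/7307 = 2111125922437/195791065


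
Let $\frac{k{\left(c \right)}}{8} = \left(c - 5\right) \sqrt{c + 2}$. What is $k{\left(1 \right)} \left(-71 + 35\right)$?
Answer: $1152 \sqrt{3} \approx 1995.3$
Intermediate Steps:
$k{\left(c \right)} = 8 \sqrt{2 + c} \left(-5 + c\right)$ ($k{\left(c \right)} = 8 \left(c - 5\right) \sqrt{c + 2} = 8 \left(-5 + c\right) \sqrt{2 + c} = 8 \sqrt{2 + c} \left(-5 + c\right)$)
$k{\left(1 \right)} \left(-71 + 35\right) = 8 \sqrt{2 + 1} \left(-5 + 1\right) \left(-71 + 35\right) = 8 \sqrt{3} \left(-4\right) \left(-36\right) = - 32 \sqrt{3} \left(-36\right) = 1152 \sqrt{3}$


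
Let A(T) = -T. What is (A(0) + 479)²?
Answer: 229441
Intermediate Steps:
(A(0) + 479)² = (-1*0 + 479)² = (0 + 479)² = 479² = 229441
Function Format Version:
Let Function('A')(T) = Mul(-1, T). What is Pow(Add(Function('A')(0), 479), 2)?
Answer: 229441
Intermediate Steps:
Pow(Add(Function('A')(0), 479), 2) = Pow(Add(Mul(-1, 0), 479), 2) = Pow(Add(0, 479), 2) = Pow(479, 2) = 229441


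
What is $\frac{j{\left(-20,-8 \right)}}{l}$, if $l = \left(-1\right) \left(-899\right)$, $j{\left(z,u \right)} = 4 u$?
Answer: $- \frac{32}{899} \approx -0.035595$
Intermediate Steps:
$l = 899$
$\frac{j{\left(-20,-8 \right)}}{l} = \frac{4 \left(-8\right)}{899} = \left(-32\right) \frac{1}{899} = - \frac{32}{899}$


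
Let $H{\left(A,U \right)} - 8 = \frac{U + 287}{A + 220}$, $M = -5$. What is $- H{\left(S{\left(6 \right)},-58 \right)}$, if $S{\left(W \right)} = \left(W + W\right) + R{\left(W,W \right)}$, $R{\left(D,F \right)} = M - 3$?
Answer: $- \frac{2021}{224} \approx -9.0223$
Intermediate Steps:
$R{\left(D,F \right)} = -8$ ($R{\left(D,F \right)} = -5 - 3 = -8$)
$S{\left(W \right)} = -8 + 2 W$ ($S{\left(W \right)} = \left(W + W\right) - 8 = 2 W - 8 = -8 + 2 W$)
$H{\left(A,U \right)} = 8 + \frac{287 + U}{220 + A}$ ($H{\left(A,U \right)} = 8 + \frac{U + 287}{A + 220} = 8 + \frac{287 + U}{220 + A}$)
$- H{\left(S{\left(6 \right)},-58 \right)} = - \frac{2047 - 58 + 8 \left(-8 + 2 \cdot 6\right)}{220 + \left(-8 + 2 \cdot 6\right)} = - \frac{2047 - 58 + 8 \left(-8 + 12\right)}{220 + \left(-8 + 12\right)} = - \frac{2047 - 58 + 8 \cdot 4}{220 + 4} = - \frac{2047 - 58 + 32}{224} = - \frac{2021}{224}$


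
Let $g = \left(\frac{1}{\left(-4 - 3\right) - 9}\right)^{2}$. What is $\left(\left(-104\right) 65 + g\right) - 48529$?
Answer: $- \frac{14153983}{256} \approx -55289.0$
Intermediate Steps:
$g = \frac{1}{256}$ ($g = \left(\frac{1}{\left(-4 - 3\right) - 9}\right)^{2} = \left(\frac{1}{-7 - 9}\right)^{2} = \left(\frac{1}{-16}\right)^{2} = \left(- \frac{1}{16}\right)^{2} = \frac{1}{256} \approx 0.0039063$)
$\left(\left(-104\right) 65 + g\right) - 48529 = \left(\left(-104\right) 65 + \frac{1}{256}\right) - 48529 = \left(-6760 + \frac{1}{256}\right) - 48529 = - \frac{1730559}{256} - 48529 = - \frac{14153983}{256}$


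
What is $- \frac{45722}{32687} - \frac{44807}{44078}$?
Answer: $- \frac{3479940725}{1440777586} \approx -2.4153$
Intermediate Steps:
$- \frac{45722}{32687} - \frac{44807}{44078} = - \frac{3479940725}{1440777586}$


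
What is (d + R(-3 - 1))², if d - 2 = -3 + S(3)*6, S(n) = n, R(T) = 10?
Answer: 729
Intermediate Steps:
d = 17 (d = 2 + (-3 + 3*6) = 2 + (-3 + 18) = 2 + 15 = 17)
(d + R(-3 - 1))² = (17 + 10)² = 27² = 729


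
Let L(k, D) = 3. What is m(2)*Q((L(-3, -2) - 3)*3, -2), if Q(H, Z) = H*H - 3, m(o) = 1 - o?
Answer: 3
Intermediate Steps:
Q(H, Z) = -3 + H² (Q(H, Z) = H² - 3 = -3 + H²)
m(2)*Q((L(-3, -2) - 3)*3, -2) = (1 - 1*2)*(-3 + ((3 - 3)*3)²) = (1 - 2)*(-3 + (0*3)²) = -(-3 + 0²) = -(-3 + 0) = -1*(-3) = 3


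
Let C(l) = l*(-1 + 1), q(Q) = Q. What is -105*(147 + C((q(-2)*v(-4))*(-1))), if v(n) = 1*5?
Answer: -15435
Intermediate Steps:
v(n) = 5
C(l) = 0 (C(l) = l*0 = 0)
-105*(147 + C((q(-2)*v(-4))*(-1))) = -105*(147 + 0) = -105*147 = -15435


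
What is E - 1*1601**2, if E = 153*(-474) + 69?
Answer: -2635654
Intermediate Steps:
E = -72453 (E = -72522 + 69 = -72453)
E - 1*1601**2 = -72453 - 1*1601**2 = -72453 - 1*2563201 = -72453 - 2563201 = -2635654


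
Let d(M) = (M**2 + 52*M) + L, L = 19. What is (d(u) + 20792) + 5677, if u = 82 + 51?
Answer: 51093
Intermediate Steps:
u = 133
d(M) = 19 + M**2 + 52*M (d(M) = (M**2 + 52*M) + 19 = 19 + M**2 + 52*M)
(d(u) + 20792) + 5677 = ((19 + 133**2 + 52*133) + 20792) + 5677 = ((19 + 17689 + 6916) + 20792) + 5677 = (24624 + 20792) + 5677 = 45416 + 5677 = 51093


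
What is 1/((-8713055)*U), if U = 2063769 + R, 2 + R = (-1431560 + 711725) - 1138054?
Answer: -1/1793826337290 ≈ -5.5747e-13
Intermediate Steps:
R = -1857891 (R = -2 + ((-1431560 + 711725) - 1138054) = -2 + (-719835 - 1138054) = -2 - 1857889 = -1857891)
U = 205878 (U = 2063769 - 1857891 = 205878)
1/((-8713055)*U) = 1/(-8713055*205878) = -1/8713055*1/205878 = -1/1793826337290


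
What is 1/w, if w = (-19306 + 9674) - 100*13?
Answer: -1/10932 ≈ -9.1475e-5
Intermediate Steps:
w = -10932 (w = -9632 - 1300 = -10932)
1/w = 1/(-10932) = -1/10932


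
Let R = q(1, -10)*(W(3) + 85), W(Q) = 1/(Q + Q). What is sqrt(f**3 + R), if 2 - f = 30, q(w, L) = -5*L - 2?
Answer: 2*I*sqrt(4466) ≈ 133.66*I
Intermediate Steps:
q(w, L) = -2 - 5*L
f = -28 (f = 2 - 1*30 = 2 - 30 = -28)
W(Q) = 1/(2*Q)
R = 4088 (R = (-2 - 5*(-10))*((1/2)/3 + 85) = (-2 + 50)*((1/2)*(1/3) + 85) = 48*(1/6 + 85) = 48*(511/6) = 4088)
sqrt(f**3 + R) = sqrt((-28)**3 + 4088) = sqrt(-21952 + 4088) = sqrt(-17864) = 2*I*sqrt(4466)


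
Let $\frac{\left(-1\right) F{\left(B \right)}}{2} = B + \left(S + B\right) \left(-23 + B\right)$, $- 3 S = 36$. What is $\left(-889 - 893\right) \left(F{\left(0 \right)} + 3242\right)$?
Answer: $-4793580$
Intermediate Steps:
$S = -12$ ($S = \left(- \frac{1}{3}\right) 36 = -12$)
$F{\left(B \right)} = - 2 B - 2 \left(-23 + B\right) \left(-12 + B\right)$ ($F{\left(B \right)} = - 2 \left(B + \left(-12 + B\right) \left(-23 + B\right)\right) = - 2 \left(B + \left(-23 + B\right) \left(-12 + B\right)\right) = - 2 B - 2 \left(-23 + B\right) \left(-12 + B\right)$)
$\left(-889 - 893\right) \left(F{\left(0 \right)} + 3242\right) = \left(-889 - 893\right) \left(\left(-552 - 2 \cdot 0^{2} + 68 \cdot 0\right) + 3242\right) = - 1782 \left(\left(-552 - 0 + 0\right) + 3242\right) = - 1782 \left(\left(-552 + 0 + 0\right) + 3242\right) = - 1782 \left(-552 + 3242\right) = \left(-1782\right) 2690 = -4793580$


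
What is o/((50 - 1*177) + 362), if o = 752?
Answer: 16/5 ≈ 3.2000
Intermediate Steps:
o/((50 - 1*177) + 362) = 752/((50 - 1*177) + 362) = 752/((50 - 177) + 362) = 752/(-127 + 362) = 752/235 = 752*(1/235) = 16/5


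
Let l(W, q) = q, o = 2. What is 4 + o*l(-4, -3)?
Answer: -2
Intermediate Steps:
4 + o*l(-4, -3) = 4 + 2*(-3) = 4 - 6 = -2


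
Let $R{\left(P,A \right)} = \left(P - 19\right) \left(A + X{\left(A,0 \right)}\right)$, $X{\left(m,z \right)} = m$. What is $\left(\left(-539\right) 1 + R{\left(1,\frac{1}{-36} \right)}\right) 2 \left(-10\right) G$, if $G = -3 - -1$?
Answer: $-21520$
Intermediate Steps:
$G = -2$ ($G = -3 + 1 = -2$)
$R{\left(P,A \right)} = 2 A \left(-19 + P\right)$ ($R{\left(P,A \right)} = \left(P - 19\right) \left(A + A\right) = \left(-19 + P\right) 2 A = 2 A \left(-19 + P\right)$)
$\left(\left(-539\right) 1 + R{\left(1,\frac{1}{-36} \right)}\right) 2 \left(-10\right) G = \left(\left(-539\right) 1 + \frac{2 \left(-19 + 1\right)}{-36}\right) 2 \left(-10\right) \left(-2\right) = \left(-539 + 2 \left(- \frac{1}{36}\right) \left(-18\right)\right) \left(\left(-20\right) \left(-2\right)\right) = \left(-539 + 1\right) 40 = \left(-538\right) 40 = -21520$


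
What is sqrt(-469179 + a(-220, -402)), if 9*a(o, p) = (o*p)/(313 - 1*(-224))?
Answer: I*sqrt(135291402131)/537 ≈ 684.95*I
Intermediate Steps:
a(o, p) = o*p/4833 (a(o, p) = ((o*p)/(313 - 1*(-224)))/9 = ((o*p)/(313 + 224))/9 = ((o*p)/537)/9 = ((o*p)*(1/537))/9 = (o*p/537)/9 = o*p/4833)
sqrt(-469179 + a(-220, -402)) = sqrt(-469179 + (1/4833)*(-220)*(-402)) = sqrt(-469179 + 29480/1611) = sqrt(-755817889/1611) = I*sqrt(135291402131)/537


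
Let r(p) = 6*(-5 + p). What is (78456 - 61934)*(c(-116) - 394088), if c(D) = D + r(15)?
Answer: -6512047168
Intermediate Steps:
r(p) = -30 + 6*p
c(D) = 60 + D (c(D) = D + (-30 + 6*15) = D + (-30 + 90) = D + 60 = 60 + D)
(78456 - 61934)*(c(-116) - 394088) = (78456 - 61934)*((60 - 116) - 394088) = 16522*(-56 - 394088) = 16522*(-394144) = -6512047168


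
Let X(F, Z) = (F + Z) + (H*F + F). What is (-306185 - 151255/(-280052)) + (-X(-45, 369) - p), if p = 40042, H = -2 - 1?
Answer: -97077354077/280052 ≈ -3.4664e+5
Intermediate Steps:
H = -3
X(F, Z) = Z - F (X(F, Z) = (F + Z) + (-3*F + F) = (F + Z) - 2*F = Z - F)
(-306185 - 151255/(-280052)) + (-X(-45, 369) - p) = (-306185 - 151255/(-280052)) + (-(369 - 1*(-45)) - 1*40042) = (-306185 - 151255*(-1/280052)) + (-(369 + 45) - 40042) = (-306185 + 151255/280052) + (-1*414 - 40042) = -85747570365/280052 + (-414 - 40042) = -85747570365/280052 - 40456 = -97077354077/280052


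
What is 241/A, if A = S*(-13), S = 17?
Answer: -241/221 ≈ -1.0905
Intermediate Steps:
A = -221 (A = 17*(-13) = -221)
241/A = 241/(-221) = 241*(-1/221) = -241/221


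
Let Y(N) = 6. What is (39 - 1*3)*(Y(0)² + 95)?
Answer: 4716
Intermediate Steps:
(39 - 1*3)*(Y(0)² + 95) = (39 - 1*3)*(6² + 95) = (39 - 3)*(36 + 95) = 36*131 = 4716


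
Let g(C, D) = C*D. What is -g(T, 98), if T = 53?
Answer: -5194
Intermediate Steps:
-g(T, 98) = -53*98 = -1*5194 = -5194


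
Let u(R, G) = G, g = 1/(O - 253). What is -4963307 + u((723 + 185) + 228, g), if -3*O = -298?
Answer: -2288084530/461 ≈ -4.9633e+6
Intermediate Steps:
O = 298/3 (O = -⅓*(-298) = 298/3 ≈ 99.333)
g = -3/461 (g = 1/(298/3 - 253) = 1/(-461/3) = -3/461 ≈ -0.0065076)
-4963307 + u((723 + 185) + 228, g) = -4963307 - 3/461 = -2288084530/461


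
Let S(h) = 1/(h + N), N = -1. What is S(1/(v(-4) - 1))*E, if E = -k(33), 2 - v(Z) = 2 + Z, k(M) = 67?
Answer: 201/2 ≈ 100.50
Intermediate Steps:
v(Z) = -Z (v(Z) = 2 - (2 + Z) = 2 + (-2 - Z) = -Z)
S(h) = 1/(-1 + h) (S(h) = 1/(h - 1) = 1/(-1 + h))
E = -67 (E = -1*67 = -67)
S(1/(v(-4) - 1))*E = -67/(-1 + 1/(-1*(-4) - 1)) = -67/(-1 + 1/(4 - 1)) = -67/(-1 + 1/3) = -67/(-1 + ⅓) = -67/(-⅔) = -3/2*(-67) = 201/2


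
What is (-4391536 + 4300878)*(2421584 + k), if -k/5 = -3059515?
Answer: -1606383516622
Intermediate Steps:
k = 15297575 (k = -5*(-3059515) = 15297575)
(-4391536 + 4300878)*(2421584 + k) = (-4391536 + 4300878)*(2421584 + 15297575) = -90658*17719159 = -1606383516622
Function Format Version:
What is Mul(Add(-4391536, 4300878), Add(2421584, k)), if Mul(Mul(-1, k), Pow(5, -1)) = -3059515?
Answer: -1606383516622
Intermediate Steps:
k = 15297575 (k = Mul(-5, -3059515) = 15297575)
Mul(Add(-4391536, 4300878), Add(2421584, k)) = Mul(Add(-4391536, 4300878), Add(2421584, 15297575)) = Mul(-90658, 17719159) = -1606383516622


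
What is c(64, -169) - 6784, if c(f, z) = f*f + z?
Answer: -2857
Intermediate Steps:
c(f, z) = z + f² (c(f, z) = f² + z = z + f²)
c(64, -169) - 6784 = (-169 + 64²) - 6784 = (-169 + 4096) - 6784 = 3927 - 6784 = -2857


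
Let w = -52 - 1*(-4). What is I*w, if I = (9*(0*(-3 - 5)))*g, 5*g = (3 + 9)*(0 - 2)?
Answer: 0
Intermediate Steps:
w = -48 (w = -52 + 4 = -48)
g = -24/5 (g = ((3 + 9)*(0 - 2))/5 = (12*(-2))/5 = (⅕)*(-24) = -24/5 ≈ -4.8000)
I = 0 (I = (9*(0*(-3 - 5)))*(-24/5) = (9*(0*(-8)))*(-24/5) = (9*0)*(-24/5) = 0*(-24/5) = 0)
I*w = 0*(-48) = 0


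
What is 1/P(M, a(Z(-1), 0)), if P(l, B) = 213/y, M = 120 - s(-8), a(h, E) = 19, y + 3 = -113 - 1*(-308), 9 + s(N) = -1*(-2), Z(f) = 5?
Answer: 64/71 ≈ 0.90141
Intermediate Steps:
s(N) = -7 (s(N) = -9 - 1*(-2) = -9 + 2 = -7)
y = 192 (y = -3 + (-113 - 1*(-308)) = -3 + (-113 + 308) = -3 + 195 = 192)
M = 127 (M = 120 - 1*(-7) = 120 + 7 = 127)
P(l, B) = 71/64 (P(l, B) = 213/192 = 213*(1/192) = 71/64)
1/P(M, a(Z(-1), 0)) = 1/(71/64) = 64/71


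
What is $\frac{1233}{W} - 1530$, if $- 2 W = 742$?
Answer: $- \frac{568863}{371} \approx -1533.3$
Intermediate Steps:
$W = -371$ ($W = \left(- \frac{1}{2}\right) 742 = -371$)
$\frac{1233}{W} - 1530 = \frac{1233}{-371} - 1530 = 1233 \left(- \frac{1}{371}\right) - 1530 = - \frac{1233}{371} - 1530 = - \frac{568863}{371}$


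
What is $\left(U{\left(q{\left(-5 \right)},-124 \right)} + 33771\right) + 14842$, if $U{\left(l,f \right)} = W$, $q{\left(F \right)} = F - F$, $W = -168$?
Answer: $48445$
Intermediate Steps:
$q{\left(F \right)} = 0$
$U{\left(l,f \right)} = -168$
$\left(U{\left(q{\left(-5 \right)},-124 \right)} + 33771\right) + 14842 = \left(-168 + 33771\right) + 14842 = 33603 + 14842 = 48445$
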